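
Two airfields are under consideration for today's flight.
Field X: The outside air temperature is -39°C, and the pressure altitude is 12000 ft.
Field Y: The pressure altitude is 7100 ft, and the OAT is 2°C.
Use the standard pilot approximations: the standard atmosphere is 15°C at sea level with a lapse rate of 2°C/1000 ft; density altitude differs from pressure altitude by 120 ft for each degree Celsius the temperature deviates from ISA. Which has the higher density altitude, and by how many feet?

Field X by 1156 ft

Field X: ISA temp = -9°C, deviation -30°C, DA = 12000 + 120 × (-30) = 8400 ft.
Field Y: ISA temp = 0.8°C, deviation +1.2°C, DA = 7100 + 120 × 1.2 = 7244 ft.
Field X is higher by 8400 − 7244 = 1156 ft.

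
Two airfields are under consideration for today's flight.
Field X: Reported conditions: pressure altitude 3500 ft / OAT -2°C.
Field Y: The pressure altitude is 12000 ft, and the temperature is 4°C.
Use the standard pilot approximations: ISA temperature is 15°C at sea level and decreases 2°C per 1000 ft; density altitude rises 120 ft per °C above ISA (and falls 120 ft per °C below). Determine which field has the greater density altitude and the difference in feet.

Field Y by 11260 ft

Field X: ISA temp = 8°C, deviation -10°C, DA = 3500 + 120 × (-10) = 2300 ft.
Field Y: ISA temp = -9°C, deviation +13°C, DA = 12000 + 120 × 13 = 13560 ft.
Field Y is higher by 13560 − 2300 = 11260 ft.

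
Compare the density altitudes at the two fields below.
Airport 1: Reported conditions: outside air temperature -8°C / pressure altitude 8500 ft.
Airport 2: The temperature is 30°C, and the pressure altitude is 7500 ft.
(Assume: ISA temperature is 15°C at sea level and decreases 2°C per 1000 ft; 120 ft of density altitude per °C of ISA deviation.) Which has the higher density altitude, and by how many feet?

Airport 2 by 3320 ft

Airport 1: ISA temp = -2°C, deviation -6°C, DA = 8500 + 120 × (-6) = 7780 ft.
Airport 2: ISA temp = 0°C, deviation +30°C, DA = 7500 + 120 × 30 = 11100 ft.
Airport 2 is higher by 11100 − 7780 = 3320 ft.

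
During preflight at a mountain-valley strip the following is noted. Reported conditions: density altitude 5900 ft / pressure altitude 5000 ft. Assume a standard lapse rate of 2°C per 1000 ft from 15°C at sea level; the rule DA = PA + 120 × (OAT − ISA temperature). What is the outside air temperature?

Density altitude − pressure altitude = 5900 − 5000 = +900 ft.
At 120 ft/°C that is an ISA deviation of 900/120 = +7.5°C.
ISA temperature at 5000 ft = 15 − 2 × (5000/1000) = 5°C.
OAT = ISA + deviation = 5 + (+7.5) = 12.5°C.

12.5°C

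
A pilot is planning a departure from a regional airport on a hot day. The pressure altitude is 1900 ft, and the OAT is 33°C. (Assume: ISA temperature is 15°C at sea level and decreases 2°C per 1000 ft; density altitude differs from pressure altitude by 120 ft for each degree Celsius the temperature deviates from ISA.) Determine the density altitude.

ISA temperature at 1900 ft = 15 − 2 × (1900/1000) = 11.2°C.
ISA deviation = 33 − 11.2 = +21.8°C.
Density altitude = 1900 + 120 × (21.8) = 1900 + (+2616) = 4516 ft.

4516 ft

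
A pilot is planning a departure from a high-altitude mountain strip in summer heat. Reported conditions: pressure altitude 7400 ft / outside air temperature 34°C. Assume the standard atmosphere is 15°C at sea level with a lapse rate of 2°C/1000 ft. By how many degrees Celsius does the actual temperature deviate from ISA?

ISA temperature at 7400 ft = 15 − 2 × (7400/1000) = 0.2°C.
Deviation = OAT − ISA = 34 − 0.2 = +33.8°C.

ISA+33.8°C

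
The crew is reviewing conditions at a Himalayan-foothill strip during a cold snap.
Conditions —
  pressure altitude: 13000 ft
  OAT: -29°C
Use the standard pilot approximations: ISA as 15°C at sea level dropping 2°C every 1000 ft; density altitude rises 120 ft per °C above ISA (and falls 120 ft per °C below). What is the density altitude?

ISA temperature at 13000 ft = 15 − 2 × (13000/1000) = -11°C.
ISA deviation = -29 − (-11) = -18°C.
Density altitude = 13000 + 120 × (-18) = 13000 + (-2160) = 10840 ft.

10840 ft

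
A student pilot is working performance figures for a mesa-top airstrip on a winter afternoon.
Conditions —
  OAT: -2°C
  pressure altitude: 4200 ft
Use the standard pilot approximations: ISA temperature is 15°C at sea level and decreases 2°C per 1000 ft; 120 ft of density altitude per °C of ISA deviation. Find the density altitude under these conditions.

ISA temperature at 4200 ft = 15 − 2 × (4200/1000) = 6.6°C.
ISA deviation = -2 − 6.6 = -8.6°C.
Density altitude = 4200 + 120 × (-8.6) = 4200 + (-1032) = 3168 ft.

3168 ft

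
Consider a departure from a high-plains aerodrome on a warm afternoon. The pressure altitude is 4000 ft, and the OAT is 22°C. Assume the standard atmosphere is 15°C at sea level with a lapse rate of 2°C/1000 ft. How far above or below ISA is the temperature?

ISA temperature at 4000 ft = 15 − 2 × (4000/1000) = 7°C.
Deviation = OAT − ISA = 22 − 7 = +15°C.

ISA+15°C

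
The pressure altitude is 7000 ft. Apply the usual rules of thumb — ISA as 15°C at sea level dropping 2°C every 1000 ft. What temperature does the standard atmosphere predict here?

ISA temperature = 15 − 2 × (7000/1000) = 15 − 14 = 1°C.

1°C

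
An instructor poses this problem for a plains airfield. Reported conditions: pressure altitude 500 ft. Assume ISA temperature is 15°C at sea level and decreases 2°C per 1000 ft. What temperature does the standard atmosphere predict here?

14°C

ISA temperature = 15 − 2 × (500/1000) = 15 − 1 = 14°C.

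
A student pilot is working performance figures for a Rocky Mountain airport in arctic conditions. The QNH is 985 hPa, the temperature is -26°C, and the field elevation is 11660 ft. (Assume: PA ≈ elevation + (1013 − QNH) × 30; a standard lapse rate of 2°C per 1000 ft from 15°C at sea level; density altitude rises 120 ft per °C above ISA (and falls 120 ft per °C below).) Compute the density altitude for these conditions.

Pressure altitude = 11660 + (1013 − 985) × 30 = 11660 + (+840) = 12500 ft.
ISA temperature at 12500 ft = 15 − 2 × (12500/1000) = -10°C.
ISA deviation = -26 − (-10) = -16°C.
Density altitude = 12500 + 120 × (-16) = 10580 ft.

10580 ft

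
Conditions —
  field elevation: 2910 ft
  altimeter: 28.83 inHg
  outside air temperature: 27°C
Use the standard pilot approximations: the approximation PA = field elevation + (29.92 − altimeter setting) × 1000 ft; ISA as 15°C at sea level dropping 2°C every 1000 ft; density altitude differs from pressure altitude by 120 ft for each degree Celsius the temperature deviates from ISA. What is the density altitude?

Pressure altitude = 2910 + (29.92 − 28.83) × 1000 = 2910 + (+1090) = 4000 ft.
ISA temperature at 4000 ft = 15 − 2 × (4000/1000) = 7°C.
ISA deviation = 27 − 7 = +20°C.
Density altitude = 4000 + 120 × (20) = 6400 ft.

6400 ft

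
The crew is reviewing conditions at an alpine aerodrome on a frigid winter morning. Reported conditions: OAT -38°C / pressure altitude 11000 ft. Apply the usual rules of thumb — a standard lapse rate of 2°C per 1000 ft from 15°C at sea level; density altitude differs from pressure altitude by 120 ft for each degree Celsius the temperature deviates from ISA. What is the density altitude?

ISA temperature at 11000 ft = 15 − 2 × (11000/1000) = -7°C.
ISA deviation = -38 − (-7) = -31°C.
Density altitude = 11000 + 120 × (-31) = 11000 + (-3720) = 7280 ft.

7280 ft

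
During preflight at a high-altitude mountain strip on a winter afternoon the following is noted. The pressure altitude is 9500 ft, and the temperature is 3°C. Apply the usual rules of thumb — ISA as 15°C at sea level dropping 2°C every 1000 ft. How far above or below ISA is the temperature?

ISA temperature at 9500 ft = 15 − 2 × (9500/1000) = -4°C.
Deviation = OAT − ISA = 3 − (-4) = +7°C.

ISA+7°C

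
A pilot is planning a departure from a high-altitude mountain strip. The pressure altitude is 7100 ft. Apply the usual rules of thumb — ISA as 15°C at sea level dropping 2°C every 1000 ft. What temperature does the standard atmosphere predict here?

ISA temperature = 15 − 2 × (7100/1000) = 15 − 14.2 = 0.8°C.

0.8°C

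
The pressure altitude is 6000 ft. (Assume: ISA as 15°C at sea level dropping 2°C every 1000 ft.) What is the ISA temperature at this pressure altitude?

3°C

ISA temperature = 15 − 2 × (6000/1000) = 15 − 12 = 3°C.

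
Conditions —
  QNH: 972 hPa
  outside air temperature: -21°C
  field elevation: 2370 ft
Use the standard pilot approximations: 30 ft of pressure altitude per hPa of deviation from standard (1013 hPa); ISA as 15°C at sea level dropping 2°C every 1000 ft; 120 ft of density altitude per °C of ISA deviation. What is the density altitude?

144 ft

Pressure altitude = 2370 + (1013 − 972) × 30 = 2370 + (+1230) = 3600 ft.
ISA temperature at 3600 ft = 15 − 2 × (3600/1000) = 7.8°C.
ISA deviation = -21 − 7.8 = -28.8°C.
Density altitude = 3600 + 120 × (-28.8) = 144 ft.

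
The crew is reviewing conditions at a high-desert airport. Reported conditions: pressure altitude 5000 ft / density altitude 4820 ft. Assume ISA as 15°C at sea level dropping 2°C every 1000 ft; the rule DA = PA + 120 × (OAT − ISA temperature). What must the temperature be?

3.5°C

Density altitude − pressure altitude = 4820 − 5000 = -180 ft.
At 120 ft/°C that is an ISA deviation of -180/120 = -1.5°C.
ISA temperature at 5000 ft = 15 − 2 × (5000/1000) = 5°C.
OAT = ISA + deviation = 5 + (-1.5) = 3.5°C.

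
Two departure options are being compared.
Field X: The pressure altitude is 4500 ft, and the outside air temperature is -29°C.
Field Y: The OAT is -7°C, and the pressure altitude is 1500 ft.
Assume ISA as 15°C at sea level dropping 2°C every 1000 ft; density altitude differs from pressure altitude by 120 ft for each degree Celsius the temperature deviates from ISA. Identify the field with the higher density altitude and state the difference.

Field X by 1080 ft

Field X: ISA temp = 6°C, deviation -35°C, DA = 4500 + 120 × (-35) = 300 ft.
Field Y: ISA temp = 12°C, deviation -19°C, DA = 1500 + 120 × (-19) = -780 ft.
Field X is higher by 300 − (-780) = 1080 ft.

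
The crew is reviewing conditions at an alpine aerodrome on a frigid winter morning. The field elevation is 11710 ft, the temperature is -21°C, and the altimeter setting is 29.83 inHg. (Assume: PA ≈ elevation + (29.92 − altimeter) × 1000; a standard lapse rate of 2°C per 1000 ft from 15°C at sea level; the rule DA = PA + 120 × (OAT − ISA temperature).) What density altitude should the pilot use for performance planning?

10312 ft

Pressure altitude = 11710 + (29.92 − 29.83) × 1000 = 11710 + (+90) = 11800 ft.
ISA temperature at 11800 ft = 15 − 2 × (11800/1000) = -8.6°C.
ISA deviation = -21 − (-8.6) = -12.4°C.
Density altitude = 11800 + 120 × (-12.4) = 10312 ft.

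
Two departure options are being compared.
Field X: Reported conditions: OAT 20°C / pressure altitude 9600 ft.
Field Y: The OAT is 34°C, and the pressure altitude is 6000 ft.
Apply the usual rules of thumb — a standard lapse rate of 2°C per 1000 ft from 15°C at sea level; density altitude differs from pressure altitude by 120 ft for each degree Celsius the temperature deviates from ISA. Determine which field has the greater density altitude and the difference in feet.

Field X: ISA temp = -4.2°C, deviation +24.2°C, DA = 9600 + 120 × 24.2 = 12504 ft.
Field Y: ISA temp = 3°C, deviation +31°C, DA = 6000 + 120 × 31 = 9720 ft.
Field X is higher by 12504 − 9720 = 2784 ft.

Field X by 2784 ft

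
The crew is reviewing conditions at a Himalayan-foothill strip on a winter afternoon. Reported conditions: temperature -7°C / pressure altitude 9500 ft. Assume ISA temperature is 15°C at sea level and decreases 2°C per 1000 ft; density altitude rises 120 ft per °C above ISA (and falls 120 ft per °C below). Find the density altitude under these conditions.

9140 ft

ISA temperature at 9500 ft = 15 − 2 × (9500/1000) = -4°C.
ISA deviation = -7 − (-4) = -3°C.
Density altitude = 9500 + 120 × (-3) = 9500 + (-360) = 9140 ft.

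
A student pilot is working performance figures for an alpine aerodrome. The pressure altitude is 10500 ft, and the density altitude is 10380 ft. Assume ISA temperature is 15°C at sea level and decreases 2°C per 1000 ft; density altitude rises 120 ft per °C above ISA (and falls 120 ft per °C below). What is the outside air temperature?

Density altitude − pressure altitude = 10380 − 10500 = -120 ft.
At 120 ft/°C that is an ISA deviation of -120/120 = -1°C.
ISA temperature at 10500 ft = 15 − 2 × (10500/1000) = -6°C.
OAT = ISA + deviation = -6 + (-1) = -7°C.

-7°C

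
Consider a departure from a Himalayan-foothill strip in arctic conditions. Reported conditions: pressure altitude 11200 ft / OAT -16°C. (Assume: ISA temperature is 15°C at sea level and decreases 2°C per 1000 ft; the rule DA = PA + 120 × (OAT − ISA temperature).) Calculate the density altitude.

10168 ft

ISA temperature at 11200 ft = 15 − 2 × (11200/1000) = -7.4°C.
ISA deviation = -16 − (-7.4) = -8.6°C.
Density altitude = 11200 + 120 × (-8.6) = 11200 + (-1032) = 10168 ft.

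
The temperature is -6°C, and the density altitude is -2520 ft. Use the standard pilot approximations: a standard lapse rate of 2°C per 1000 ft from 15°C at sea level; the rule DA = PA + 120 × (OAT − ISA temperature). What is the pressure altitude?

0 ft

DA = PA + 120 × (OAT − (15 − 2·PA/1000)) = PA + 120·OAT − 1800 + 0.24·PA = 1.24·PA + 120·OAT − 1800.
So 1.24·PA = -2520 − 120 × (-6) + 1800 = 0.
PA = 0 / 1.24 = 0 ft.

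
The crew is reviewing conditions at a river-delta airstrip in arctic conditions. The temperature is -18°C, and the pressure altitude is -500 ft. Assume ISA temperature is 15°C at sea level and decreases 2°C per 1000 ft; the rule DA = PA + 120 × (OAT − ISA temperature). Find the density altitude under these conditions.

ISA temperature at -500 ft = 15 − 2 × (-500/1000) = 16°C.
ISA deviation = -18 − 16 = -34°C.
Density altitude = -500 + 120 × (-34) = -500 + (-4080) = -4580 ft.

-4580 ft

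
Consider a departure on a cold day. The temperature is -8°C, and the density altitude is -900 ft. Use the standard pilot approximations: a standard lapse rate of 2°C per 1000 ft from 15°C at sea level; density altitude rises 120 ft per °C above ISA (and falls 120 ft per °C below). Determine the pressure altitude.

1500 ft

DA = PA + 120 × (OAT − (15 − 2·PA/1000)) = PA + 120·OAT − 1800 + 0.24·PA = 1.24·PA + 120·OAT − 1800.
So 1.24·PA = -900 − 120 × (-8) + 1800 = 1860.
PA = 1860 / 1.24 = 1500 ft.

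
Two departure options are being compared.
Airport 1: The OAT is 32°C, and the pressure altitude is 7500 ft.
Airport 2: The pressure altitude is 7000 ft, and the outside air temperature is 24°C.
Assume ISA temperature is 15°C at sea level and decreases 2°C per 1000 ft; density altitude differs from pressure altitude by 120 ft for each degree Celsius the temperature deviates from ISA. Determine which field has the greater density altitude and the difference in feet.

Airport 1 by 1580 ft

Airport 1: ISA temp = 0°C, deviation +32°C, DA = 7500 + 120 × 32 = 11340 ft.
Airport 2: ISA temp = 1°C, deviation +23°C, DA = 7000 + 120 × 23 = 9760 ft.
Airport 1 is higher by 11340 − 9760 = 1580 ft.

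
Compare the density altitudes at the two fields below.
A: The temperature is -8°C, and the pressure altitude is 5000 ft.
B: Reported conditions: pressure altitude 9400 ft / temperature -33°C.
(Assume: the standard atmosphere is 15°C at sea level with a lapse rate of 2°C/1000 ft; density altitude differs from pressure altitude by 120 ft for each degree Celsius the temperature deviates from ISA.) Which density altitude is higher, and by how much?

B by 2456 ft

A: ISA temp = 5°C, deviation -13°C, DA = 5000 + 120 × (-13) = 3440 ft.
B: ISA temp = -3.8°C, deviation -29.2°C, DA = 9400 + 120 × (-29.2) = 5896 ft.
B is higher by 5896 − 3440 = 2456 ft.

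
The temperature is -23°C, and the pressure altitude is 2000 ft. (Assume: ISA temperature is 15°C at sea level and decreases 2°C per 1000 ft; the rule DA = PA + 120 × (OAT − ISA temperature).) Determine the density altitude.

-2080 ft

ISA temperature at 2000 ft = 15 − 2 × (2000/1000) = 11°C.
ISA deviation = -23 − 11 = -34°C.
Density altitude = 2000 + 120 × (-34) = 2000 + (-4080) = -2080 ft.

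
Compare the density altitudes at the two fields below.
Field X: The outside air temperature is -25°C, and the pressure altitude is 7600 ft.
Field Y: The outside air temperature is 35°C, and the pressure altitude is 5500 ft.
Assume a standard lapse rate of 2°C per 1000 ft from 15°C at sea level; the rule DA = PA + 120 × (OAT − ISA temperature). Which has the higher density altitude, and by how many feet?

Field Y by 4596 ft

Field X: ISA temp = -0.2°C, deviation -24.8°C, DA = 7600 + 120 × (-24.8) = 4624 ft.
Field Y: ISA temp = 4°C, deviation +31°C, DA = 5500 + 120 × 31 = 9220 ft.
Field Y is higher by 9220 − 4624 = 4596 ft.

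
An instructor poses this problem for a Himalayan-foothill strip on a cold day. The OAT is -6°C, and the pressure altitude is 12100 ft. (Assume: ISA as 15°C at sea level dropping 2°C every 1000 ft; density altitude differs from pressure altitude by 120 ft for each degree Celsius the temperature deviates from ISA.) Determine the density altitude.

ISA temperature at 12100 ft = 15 − 2 × (12100/1000) = -9.2°C.
ISA deviation = -6 − (-9.2) = +3.2°C.
Density altitude = 12100 + 120 × (3.2) = 12100 + (+384) = 12484 ft.

12484 ft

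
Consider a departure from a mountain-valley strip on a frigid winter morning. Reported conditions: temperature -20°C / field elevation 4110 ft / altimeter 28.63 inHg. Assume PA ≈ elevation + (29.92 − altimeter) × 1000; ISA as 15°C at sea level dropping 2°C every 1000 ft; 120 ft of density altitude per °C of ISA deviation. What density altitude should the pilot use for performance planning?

Pressure altitude = 4110 + (29.92 − 28.63) × 1000 = 4110 + (+1290) = 5400 ft.
ISA temperature at 5400 ft = 15 − 2 × (5400/1000) = 4.2°C.
ISA deviation = -20 − 4.2 = -24.2°C.
Density altitude = 5400 + 120 × (-24.2) = 2496 ft.

2496 ft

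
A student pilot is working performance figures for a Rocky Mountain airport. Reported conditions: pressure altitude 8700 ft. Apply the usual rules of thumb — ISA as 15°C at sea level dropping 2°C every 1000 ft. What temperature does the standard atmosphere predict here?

ISA temperature = 15 − 2 × (8700/1000) = 15 − 17.4 = -2.4°C.

-2.4°C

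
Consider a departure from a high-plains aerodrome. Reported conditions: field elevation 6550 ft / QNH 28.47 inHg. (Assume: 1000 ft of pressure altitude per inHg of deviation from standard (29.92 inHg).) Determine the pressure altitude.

Pressure correction = (29.92 − 28.47) × 1000 = +1450 ft.
Pressure altitude = 6550 + (+1450) = 8000 ft.

8000 ft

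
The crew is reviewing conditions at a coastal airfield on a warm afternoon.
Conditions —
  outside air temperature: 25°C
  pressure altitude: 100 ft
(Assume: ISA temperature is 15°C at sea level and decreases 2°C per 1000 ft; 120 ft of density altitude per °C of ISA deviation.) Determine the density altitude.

1324 ft

ISA temperature at 100 ft = 15 − 2 × (100/1000) = 14.8°C.
ISA deviation = 25 − 14.8 = +10.2°C.
Density altitude = 100 + 120 × (10.2) = 100 + (+1224) = 1324 ft.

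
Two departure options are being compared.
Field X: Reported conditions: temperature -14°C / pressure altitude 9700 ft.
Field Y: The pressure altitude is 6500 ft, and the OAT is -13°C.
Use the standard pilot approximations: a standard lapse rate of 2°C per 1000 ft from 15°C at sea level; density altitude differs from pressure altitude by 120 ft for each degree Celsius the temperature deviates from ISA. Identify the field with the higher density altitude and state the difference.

Field X by 3848 ft

Field X: ISA temp = -4.4°C, deviation -9.6°C, DA = 9700 + 120 × (-9.6) = 8548 ft.
Field Y: ISA temp = 2°C, deviation -15°C, DA = 6500 + 120 × (-15) = 4700 ft.
Field X is higher by 8548 − 4700 = 3848 ft.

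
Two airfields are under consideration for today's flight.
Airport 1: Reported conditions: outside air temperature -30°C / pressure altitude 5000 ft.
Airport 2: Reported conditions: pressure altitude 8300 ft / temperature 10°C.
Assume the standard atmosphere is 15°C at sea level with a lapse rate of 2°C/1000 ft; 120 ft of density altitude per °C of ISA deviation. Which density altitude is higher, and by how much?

Airport 2 by 8892 ft

Airport 1: ISA temp = 5°C, deviation -35°C, DA = 5000 + 120 × (-35) = 800 ft.
Airport 2: ISA temp = -1.6°C, deviation +11.6°C, DA = 8300 + 120 × 11.6 = 9692 ft.
Airport 2 is higher by 9692 − 800 = 8892 ft.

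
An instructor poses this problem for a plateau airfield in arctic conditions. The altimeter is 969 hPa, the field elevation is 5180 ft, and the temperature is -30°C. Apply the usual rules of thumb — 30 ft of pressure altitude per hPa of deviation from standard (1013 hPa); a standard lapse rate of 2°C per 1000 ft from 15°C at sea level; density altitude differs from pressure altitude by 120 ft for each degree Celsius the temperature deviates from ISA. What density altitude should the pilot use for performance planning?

2660 ft

Pressure altitude = 5180 + (1013 − 969) × 30 = 5180 + (+1320) = 6500 ft.
ISA temperature at 6500 ft = 15 − 2 × (6500/1000) = 2°C.
ISA deviation = -30 − 2 = -32°C.
Density altitude = 6500 + 120 × (-32) = 2660 ft.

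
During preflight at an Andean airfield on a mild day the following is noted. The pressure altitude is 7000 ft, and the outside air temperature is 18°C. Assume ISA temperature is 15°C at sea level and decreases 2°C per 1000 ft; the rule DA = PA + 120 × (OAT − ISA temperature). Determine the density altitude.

ISA temperature at 7000 ft = 15 − 2 × (7000/1000) = 1°C.
ISA deviation = 18 − 1 = +17°C.
Density altitude = 7000 + 120 × (17) = 7000 + (+2040) = 9040 ft.

9040 ft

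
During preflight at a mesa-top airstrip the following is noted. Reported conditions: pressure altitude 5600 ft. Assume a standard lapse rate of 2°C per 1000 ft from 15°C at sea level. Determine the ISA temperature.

ISA temperature = 15 − 2 × (5600/1000) = 15 − 11.2 = 3.8°C.

3.8°C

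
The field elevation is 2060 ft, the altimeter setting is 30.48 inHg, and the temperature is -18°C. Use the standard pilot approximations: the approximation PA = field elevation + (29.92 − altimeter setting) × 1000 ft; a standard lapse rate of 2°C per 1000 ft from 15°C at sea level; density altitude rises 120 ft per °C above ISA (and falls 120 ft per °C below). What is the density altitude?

-2100 ft

Pressure altitude = 2060 + (29.92 − 30.48) × 1000 = 2060 + (-560) = 1500 ft.
ISA temperature at 1500 ft = 15 − 2 × (1500/1000) = 12°C.
ISA deviation = -18 − 12 = -30°C.
Density altitude = 1500 + 120 × (-30) = -2100 ft.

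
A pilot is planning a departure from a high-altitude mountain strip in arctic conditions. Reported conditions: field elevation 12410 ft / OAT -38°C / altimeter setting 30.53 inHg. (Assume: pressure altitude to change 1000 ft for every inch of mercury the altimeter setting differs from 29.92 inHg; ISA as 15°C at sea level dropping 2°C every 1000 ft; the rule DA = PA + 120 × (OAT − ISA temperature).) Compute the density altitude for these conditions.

Pressure altitude = 12410 + (29.92 − 30.53) × 1000 = 12410 + (-610) = 11800 ft.
ISA temperature at 11800 ft = 15 − 2 × (11800/1000) = -8.6°C.
ISA deviation = -38 − (-8.6) = -29.4°C.
Density altitude = 11800 + 120 × (-29.4) = 8272 ft.

8272 ft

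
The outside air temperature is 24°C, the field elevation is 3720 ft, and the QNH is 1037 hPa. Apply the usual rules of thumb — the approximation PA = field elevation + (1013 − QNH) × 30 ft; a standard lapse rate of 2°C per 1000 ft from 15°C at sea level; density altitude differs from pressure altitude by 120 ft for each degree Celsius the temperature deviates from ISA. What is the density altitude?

Pressure altitude = 3720 + (1013 − 1037) × 30 = 3720 + (-720) = 3000 ft.
ISA temperature at 3000 ft = 15 − 2 × (3000/1000) = 9°C.
ISA deviation = 24 − 9 = +15°C.
Density altitude = 3000 + 120 × (15) = 4800 ft.

4800 ft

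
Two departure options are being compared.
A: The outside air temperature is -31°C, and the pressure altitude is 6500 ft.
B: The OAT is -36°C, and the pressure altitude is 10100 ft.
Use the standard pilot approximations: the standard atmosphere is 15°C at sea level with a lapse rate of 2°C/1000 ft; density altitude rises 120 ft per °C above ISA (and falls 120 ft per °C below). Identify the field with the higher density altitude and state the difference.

A: ISA temp = 2°C, deviation -33°C, DA = 6500 + 120 × (-33) = 2540 ft.
B: ISA temp = -5.2°C, deviation -30.8°C, DA = 10100 + 120 × (-30.8) = 6404 ft.
B is higher by 6404 − 2540 = 3864 ft.

B by 3864 ft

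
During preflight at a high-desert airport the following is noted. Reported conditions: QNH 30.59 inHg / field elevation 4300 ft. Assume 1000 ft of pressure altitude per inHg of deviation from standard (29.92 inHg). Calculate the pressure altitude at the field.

3630 ft

Pressure correction = (29.92 − 30.59) × 1000 = -670 ft.
Pressure altitude = 4300 + (-670) = 3630 ft.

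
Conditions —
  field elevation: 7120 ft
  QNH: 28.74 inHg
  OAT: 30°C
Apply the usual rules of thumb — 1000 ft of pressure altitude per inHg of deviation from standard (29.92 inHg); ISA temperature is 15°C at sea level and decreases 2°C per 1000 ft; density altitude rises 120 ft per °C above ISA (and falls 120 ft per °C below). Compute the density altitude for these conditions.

Pressure altitude = 7120 + (29.92 − 28.74) × 1000 = 7120 + (+1180) = 8300 ft.
ISA temperature at 8300 ft = 15 − 2 × (8300/1000) = -1.6°C.
ISA deviation = 30 − (-1.6) = +31.6°C.
Density altitude = 8300 + 120 × (31.6) = 12092 ft.

12092 ft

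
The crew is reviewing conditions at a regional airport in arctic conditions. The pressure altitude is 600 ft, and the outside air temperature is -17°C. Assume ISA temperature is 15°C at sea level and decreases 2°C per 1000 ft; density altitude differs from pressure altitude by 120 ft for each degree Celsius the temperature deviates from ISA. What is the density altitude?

ISA temperature at 600 ft = 15 − 2 × (600/1000) = 13.8°C.
ISA deviation = -17 − 13.8 = -30.8°C.
Density altitude = 600 + 120 × (-30.8) = 600 + (-3696) = -3096 ft.

-3096 ft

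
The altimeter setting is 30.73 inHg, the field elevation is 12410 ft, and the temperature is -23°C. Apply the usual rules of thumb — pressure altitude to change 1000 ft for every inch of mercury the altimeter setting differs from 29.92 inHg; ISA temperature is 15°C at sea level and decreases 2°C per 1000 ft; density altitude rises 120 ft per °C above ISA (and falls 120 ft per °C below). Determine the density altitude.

Pressure altitude = 12410 + (29.92 − 30.73) × 1000 = 12410 + (-810) = 11600 ft.
ISA temperature at 11600 ft = 15 − 2 × (11600/1000) = -8.2°C.
ISA deviation = -23 − (-8.2) = -14.8°C.
Density altitude = 11600 + 120 × (-14.8) = 9824 ft.

9824 ft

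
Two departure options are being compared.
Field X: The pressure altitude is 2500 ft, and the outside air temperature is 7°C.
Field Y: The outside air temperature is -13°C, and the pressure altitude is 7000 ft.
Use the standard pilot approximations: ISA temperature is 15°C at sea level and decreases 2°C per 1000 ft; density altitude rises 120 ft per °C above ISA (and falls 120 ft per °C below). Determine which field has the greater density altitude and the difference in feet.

Field Y by 3180 ft

Field X: ISA temp = 10°C, deviation -3°C, DA = 2500 + 120 × (-3) = 2140 ft.
Field Y: ISA temp = 1°C, deviation -14°C, DA = 7000 + 120 × (-14) = 5320 ft.
Field Y is higher by 5320 − 2140 = 3180 ft.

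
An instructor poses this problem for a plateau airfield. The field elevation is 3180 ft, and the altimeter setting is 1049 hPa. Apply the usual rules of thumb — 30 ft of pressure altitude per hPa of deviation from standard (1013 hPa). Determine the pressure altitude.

2100 ft

Pressure correction = (1013 − 1049) × 30 = -1080 ft.
Pressure altitude = 3180 + (-1080) = 2100 ft.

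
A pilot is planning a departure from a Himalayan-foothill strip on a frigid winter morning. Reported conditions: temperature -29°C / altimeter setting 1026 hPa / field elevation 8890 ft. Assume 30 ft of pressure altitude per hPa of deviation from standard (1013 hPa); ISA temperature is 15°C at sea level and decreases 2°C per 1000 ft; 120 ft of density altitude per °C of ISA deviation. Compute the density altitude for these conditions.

Pressure altitude = 8890 + (1013 − 1026) × 30 = 8890 + (-390) = 8500 ft.
ISA temperature at 8500 ft = 15 − 2 × (8500/1000) = -2°C.
ISA deviation = -29 − (-2) = -27°C.
Density altitude = 8500 + 120 × (-27) = 5260 ft.

5260 ft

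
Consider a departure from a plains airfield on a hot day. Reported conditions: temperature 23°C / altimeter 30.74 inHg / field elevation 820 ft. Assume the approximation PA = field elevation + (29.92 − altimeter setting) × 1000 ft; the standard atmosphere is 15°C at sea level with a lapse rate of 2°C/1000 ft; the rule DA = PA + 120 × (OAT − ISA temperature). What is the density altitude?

Pressure altitude = 820 + (29.92 − 30.74) × 1000 = 820 + (-820) = 0 ft.
ISA temperature at 0 ft = 15 − 2 × (0/1000) = 15°C.
ISA deviation = 23 − 15 = +8°C.
Density altitude = 0 + 120 × (8) = 960 ft.

960 ft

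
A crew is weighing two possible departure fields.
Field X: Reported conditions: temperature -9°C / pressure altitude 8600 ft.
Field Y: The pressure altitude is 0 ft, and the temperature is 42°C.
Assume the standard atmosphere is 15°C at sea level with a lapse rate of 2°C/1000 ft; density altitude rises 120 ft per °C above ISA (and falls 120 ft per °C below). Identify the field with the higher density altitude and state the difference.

Field X: ISA temp = -2.2°C, deviation -6.8°C, DA = 8600 + 120 × (-6.8) = 7784 ft.
Field Y: ISA temp = 15°C, deviation +27°C, DA = 0 + 120 × 27 = 3240 ft.
Field X is higher by 7784 − 3240 = 4544 ft.

Field X by 4544 ft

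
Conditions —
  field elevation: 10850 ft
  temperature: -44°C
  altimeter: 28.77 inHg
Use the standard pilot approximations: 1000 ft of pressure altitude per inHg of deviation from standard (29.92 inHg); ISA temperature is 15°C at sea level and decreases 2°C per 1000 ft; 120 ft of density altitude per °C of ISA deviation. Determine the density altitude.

Pressure altitude = 10850 + (29.92 − 28.77) × 1000 = 10850 + (+1150) = 12000 ft.
ISA temperature at 12000 ft = 15 − 2 × (12000/1000) = -9°C.
ISA deviation = -44 − (-9) = -35°C.
Density altitude = 12000 + 120 × (-35) = 7800 ft.

7800 ft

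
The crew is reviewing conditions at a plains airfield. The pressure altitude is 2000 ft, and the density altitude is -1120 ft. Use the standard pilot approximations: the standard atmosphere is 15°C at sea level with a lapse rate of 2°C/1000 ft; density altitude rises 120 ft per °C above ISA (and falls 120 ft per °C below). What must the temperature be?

Density altitude − pressure altitude = -1120 − 2000 = -3120 ft.
At 120 ft/°C that is an ISA deviation of -3120/120 = -26°C.
ISA temperature at 2000 ft = 15 − 2 × (2000/1000) = 11°C.
OAT = ISA + deviation = 11 + (-26) = -15°C.

-15°C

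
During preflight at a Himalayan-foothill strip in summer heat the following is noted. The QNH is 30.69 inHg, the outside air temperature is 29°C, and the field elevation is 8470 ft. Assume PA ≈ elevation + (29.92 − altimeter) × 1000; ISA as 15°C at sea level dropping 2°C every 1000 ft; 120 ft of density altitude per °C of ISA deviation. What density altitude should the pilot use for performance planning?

Pressure altitude = 8470 + (29.92 − 30.69) × 1000 = 8470 + (-770) = 7700 ft.
ISA temperature at 7700 ft = 15 − 2 × (7700/1000) = -0.4°C.
ISA deviation = 29 − (-0.4) = +29.4°C.
Density altitude = 7700 + 120 × (29.4) = 11228 ft.

11228 ft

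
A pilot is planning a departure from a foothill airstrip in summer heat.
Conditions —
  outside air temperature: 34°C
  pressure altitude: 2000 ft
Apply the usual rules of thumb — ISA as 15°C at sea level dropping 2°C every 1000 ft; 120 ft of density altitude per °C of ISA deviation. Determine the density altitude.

ISA temperature at 2000 ft = 15 − 2 × (2000/1000) = 11°C.
ISA deviation = 34 − 11 = +23°C.
Density altitude = 2000 + 120 × (23) = 2000 + (+2760) = 4760 ft.

4760 ft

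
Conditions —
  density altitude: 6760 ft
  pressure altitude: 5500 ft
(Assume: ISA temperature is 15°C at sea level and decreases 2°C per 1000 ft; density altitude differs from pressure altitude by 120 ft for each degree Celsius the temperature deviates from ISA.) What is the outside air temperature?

14.5°C

Density altitude − pressure altitude = 6760 − 5500 = +1260 ft.
At 120 ft/°C that is an ISA deviation of 1260/120 = +10.5°C.
ISA temperature at 5500 ft = 15 − 2 × (5500/1000) = 4°C.
OAT = ISA + deviation = 4 + (+10.5) = 14.5°C.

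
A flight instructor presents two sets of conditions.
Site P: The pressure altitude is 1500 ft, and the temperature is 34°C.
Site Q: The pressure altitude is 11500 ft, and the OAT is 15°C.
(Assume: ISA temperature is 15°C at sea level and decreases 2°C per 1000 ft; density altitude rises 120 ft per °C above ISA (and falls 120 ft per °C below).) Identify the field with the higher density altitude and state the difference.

Site P: ISA temp = 12°C, deviation +22°C, DA = 1500 + 120 × 22 = 4140 ft.
Site Q: ISA temp = -8°C, deviation +23°C, DA = 11500 + 120 × 23 = 14260 ft.
Site Q is higher by 14260 − 4140 = 10120 ft.

Site Q by 10120 ft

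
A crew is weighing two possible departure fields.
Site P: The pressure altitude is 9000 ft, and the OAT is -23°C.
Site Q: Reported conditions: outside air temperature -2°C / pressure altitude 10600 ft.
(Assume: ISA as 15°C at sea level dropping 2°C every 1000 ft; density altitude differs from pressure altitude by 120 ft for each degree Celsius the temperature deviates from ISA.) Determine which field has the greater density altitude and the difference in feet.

Site P: ISA temp = -3°C, deviation -20°C, DA = 9000 + 120 × (-20) = 6600 ft.
Site Q: ISA temp = -6.2°C, deviation +4.2°C, DA = 10600 + 120 × 4.2 = 11104 ft.
Site Q is higher by 11104 − 6600 = 4504 ft.

Site Q by 4504 ft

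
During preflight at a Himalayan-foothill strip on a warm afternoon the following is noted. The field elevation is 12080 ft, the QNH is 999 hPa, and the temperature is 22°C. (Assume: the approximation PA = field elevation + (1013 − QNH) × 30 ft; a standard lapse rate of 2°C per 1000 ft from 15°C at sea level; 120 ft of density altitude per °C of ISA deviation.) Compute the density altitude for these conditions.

16340 ft

Pressure altitude = 12080 + (1013 − 999) × 30 = 12080 + (+420) = 12500 ft.
ISA temperature at 12500 ft = 15 − 2 × (12500/1000) = -10°C.
ISA deviation = 22 − (-10) = +32°C.
Density altitude = 12500 + 120 × (32) = 16340 ft.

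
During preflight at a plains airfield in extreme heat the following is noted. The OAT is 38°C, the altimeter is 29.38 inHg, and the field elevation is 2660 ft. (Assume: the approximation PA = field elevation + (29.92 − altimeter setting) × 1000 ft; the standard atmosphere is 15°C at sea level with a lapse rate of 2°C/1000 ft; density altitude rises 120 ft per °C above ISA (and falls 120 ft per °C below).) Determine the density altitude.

Pressure altitude = 2660 + (29.92 − 29.38) × 1000 = 2660 + (+540) = 3200 ft.
ISA temperature at 3200 ft = 15 − 2 × (3200/1000) = 8.6°C.
ISA deviation = 38 − 8.6 = +29.4°C.
Density altitude = 3200 + 120 × (29.4) = 6728 ft.

6728 ft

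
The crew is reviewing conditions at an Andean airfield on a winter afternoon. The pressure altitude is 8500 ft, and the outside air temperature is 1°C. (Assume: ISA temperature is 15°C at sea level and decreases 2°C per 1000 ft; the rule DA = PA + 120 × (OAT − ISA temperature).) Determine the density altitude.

ISA temperature at 8500 ft = 15 − 2 × (8500/1000) = -2°C.
ISA deviation = 1 − (-2) = +3°C.
Density altitude = 8500 + 120 × (3) = 8500 + (+360) = 8860 ft.

8860 ft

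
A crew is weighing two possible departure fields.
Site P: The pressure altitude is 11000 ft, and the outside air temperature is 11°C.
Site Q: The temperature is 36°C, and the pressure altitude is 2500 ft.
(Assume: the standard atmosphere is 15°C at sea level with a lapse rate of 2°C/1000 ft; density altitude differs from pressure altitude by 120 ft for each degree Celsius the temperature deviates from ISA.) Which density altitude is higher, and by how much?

Site P by 7540 ft

Site P: ISA temp = -7°C, deviation +18°C, DA = 11000 + 120 × 18 = 13160 ft.
Site Q: ISA temp = 10°C, deviation +26°C, DA = 2500 + 120 × 26 = 5620 ft.
Site P is higher by 13160 − 5620 = 7540 ft.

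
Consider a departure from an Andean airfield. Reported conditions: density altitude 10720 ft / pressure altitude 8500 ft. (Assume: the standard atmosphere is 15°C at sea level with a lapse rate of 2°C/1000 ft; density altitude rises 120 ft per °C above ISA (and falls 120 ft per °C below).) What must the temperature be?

16.5°C

Density altitude − pressure altitude = 10720 − 8500 = +2220 ft.
At 120 ft/°C that is an ISA deviation of 2220/120 = +18.5°C.
ISA temperature at 8500 ft = 15 − 2 × (8500/1000) = -2°C.
OAT = ISA + deviation = -2 + (+18.5) = 16.5°C.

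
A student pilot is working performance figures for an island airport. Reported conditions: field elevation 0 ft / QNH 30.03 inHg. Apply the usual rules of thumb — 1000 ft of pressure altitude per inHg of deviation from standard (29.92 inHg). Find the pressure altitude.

-110 ft

Pressure correction = (29.92 − 30.03) × 1000 = -110 ft.
Pressure altitude = 0 + (-110) = -110 ft.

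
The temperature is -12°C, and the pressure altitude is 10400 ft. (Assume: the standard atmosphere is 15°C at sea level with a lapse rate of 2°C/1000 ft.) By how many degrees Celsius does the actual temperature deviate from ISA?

ISA-6.2°C

ISA temperature at 10400 ft = 15 − 2 × (10400/1000) = -5.8°C.
Deviation = OAT − ISA = -12 − (-5.8) = -6.2°C.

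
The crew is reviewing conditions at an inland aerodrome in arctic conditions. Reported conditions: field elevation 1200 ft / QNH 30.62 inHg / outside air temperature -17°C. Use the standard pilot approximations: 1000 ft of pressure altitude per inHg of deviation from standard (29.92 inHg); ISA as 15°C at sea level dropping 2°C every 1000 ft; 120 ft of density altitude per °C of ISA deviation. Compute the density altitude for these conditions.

-3220 ft

Pressure altitude = 1200 + (29.92 − 30.62) × 1000 = 1200 + (-700) = 500 ft.
ISA temperature at 500 ft = 15 − 2 × (500/1000) = 14°C.
ISA deviation = -17 − 14 = -31°C.
Density altitude = 500 + 120 × (-31) = -3220 ft.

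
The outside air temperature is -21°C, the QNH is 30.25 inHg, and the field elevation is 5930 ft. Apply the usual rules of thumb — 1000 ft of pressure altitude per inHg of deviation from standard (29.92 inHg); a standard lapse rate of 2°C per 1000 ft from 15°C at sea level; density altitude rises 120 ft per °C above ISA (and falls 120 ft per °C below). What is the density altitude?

2624 ft

Pressure altitude = 5930 + (29.92 − 30.25) × 1000 = 5930 + (-330) = 5600 ft.
ISA temperature at 5600 ft = 15 − 2 × (5600/1000) = 3.8°C.
ISA deviation = -21 − 3.8 = -24.8°C.
Density altitude = 5600 + 120 × (-24.8) = 2624 ft.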